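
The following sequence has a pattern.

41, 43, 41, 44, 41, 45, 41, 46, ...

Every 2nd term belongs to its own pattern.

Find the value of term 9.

41

Split by position mod 2 into 2 tracks.
Track A: 41, 41, 41, 41 — constant 41.
Track B: 43, 44, 45, 46 — adding 1 each time.
Position 9 → track A, term 5 = 41.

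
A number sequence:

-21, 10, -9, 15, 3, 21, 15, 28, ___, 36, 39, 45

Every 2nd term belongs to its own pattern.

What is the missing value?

27

Positions 1, 3, 5, … form one subsequence and positions 2, 4, 6, … form another.
Track A = -21, -9, 3, 15, ?, 39: arithmetic, step +12.
Track B = 10, 15, 21, 28, 36, 45: triangular numbers starting at T_4.
Track A's pattern makes the blank 27.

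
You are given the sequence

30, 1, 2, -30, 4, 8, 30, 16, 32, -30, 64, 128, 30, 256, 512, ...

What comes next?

Reading positions in blocks of 3 reveals the pattern ABB — 2 tracks woven together.
Track A = 30, -30, 30, -30, 30: oscillating between 30 and -30.
Track B = 1, 2, 4, 8, 16, 32, 64, 128, 256, 512: a geometric progression (common ratio 2).
Position 16 → track A, term 6 = -30.

-30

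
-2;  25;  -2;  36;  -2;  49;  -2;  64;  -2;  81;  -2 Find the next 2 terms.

100, -2

Odd-indexed and even-indexed terms follow separate rules.
Stream A: -2, -2, -2, -2, -2, -2 — always -2.
Stream B: 25, 36, 49, 64, 81 — perfect squares starting at 5².
Term 12 comes from stream B (its 6th entry): 100.
Position 13 falls in stream A as its term 7, giving -2.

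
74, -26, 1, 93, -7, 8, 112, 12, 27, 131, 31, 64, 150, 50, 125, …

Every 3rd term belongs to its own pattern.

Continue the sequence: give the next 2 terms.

169, 69

Taking every 3rd term gives 3 separate tracks.
Track A: 74, 93, 112, 131, 150. Arithmetic with common difference +19.
Track B: -26, -7, 12, 31, 50. Adding 19 each time.
Track C: 1, 8, 27, 64, 125. Perfect cubes starting at 1³.
The 16th slot belongs to track A; its 6th term is 169.
Position 17 → track B, term 6 = 69.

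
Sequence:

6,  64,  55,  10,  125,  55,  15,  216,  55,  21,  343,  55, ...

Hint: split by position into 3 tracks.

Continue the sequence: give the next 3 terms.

The terms cycle through 3 interleaved subsequences.
Track A: 6, 10, 15, 21. Triangular numbers n(n+1)/2 for n = 3, 4, ….
Track B: 64, 125, 216, 343. Perfect cubes starting at 4³.
Track C: 55, 55, 55, 55. Always 55.
Term 13 comes from track A (its 5th entry): 28.
Position 14 falls in track B as its term 5, giving 512.
Term 15 comes from track C (its 5th entry): 55.

28, 512, 55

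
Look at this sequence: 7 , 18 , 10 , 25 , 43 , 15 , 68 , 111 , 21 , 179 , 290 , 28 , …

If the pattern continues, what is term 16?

The slot pattern repeats as AAB (period 3), so there are 2 interleaved tracks.
Track A: 7, 18, 25, 43, 68, 111, 179, 290 — a Fibonacci-like recurrence a_n = a_{n-1} + a_{n-2}.
Track B: 10, 15, 21, 28 — triangular numbers n(n+1)/2 for n = 4, 5, ….
Position 16 → track A, term 11 = 1228.

1228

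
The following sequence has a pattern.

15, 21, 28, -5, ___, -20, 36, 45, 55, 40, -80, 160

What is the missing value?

10

Reading positions in blocks of 6 reveals the pattern AAABBB — 2 tracks woven together.
Stream A is 15, 21, 28, 36, 45, 55, which is triangular numbers n(n+1)/2 for n = 5, 6, ….
Stream B is -5, ?, -20, 40, -80, 160, which is geometric with ratio -2.
The gap is stream B's term 2; the rule gives 10.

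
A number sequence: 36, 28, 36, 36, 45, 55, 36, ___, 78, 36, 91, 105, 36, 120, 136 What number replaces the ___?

66

The slot pattern repeats as ABB (period 3), so there are 2 interleaved tracks.
Track A: 36, 36, 36, 36, 36 — constant 36.
Track B: 28, 36, 45, 55, ?, 78, 91, 105, 120, 136 — triangular numbers n(n+1)/2 for n = 7, 8, ….
So the missing entry in track B is 66.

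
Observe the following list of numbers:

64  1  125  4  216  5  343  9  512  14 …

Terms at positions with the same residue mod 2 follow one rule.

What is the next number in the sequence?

Taking every 2nd term gives 2 separate tracks.
Track A = 64, 125, 216, 343, 512: perfect cubes starting at 4³.
Track B = 1, 4, 5, 9, 14: each term equals the sum of the previous two.
Position 11 → track A, term 6 = 729.

729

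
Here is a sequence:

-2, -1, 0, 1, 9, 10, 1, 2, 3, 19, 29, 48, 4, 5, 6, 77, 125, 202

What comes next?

Positions follow the repeating pattern AAABBB; grouping by letter gives 2 tracks.
Stream A: -2, -1, 0, 1, 2, 3, 4, 5, 6 — linear: a_n = -3 + n.
Stream B: 1, 9, 10, 19, 29, 48, 77, 125, 202 — each term equals the sum of the previous two.
The 19th slot belongs to stream A; its 10th term is 7.

7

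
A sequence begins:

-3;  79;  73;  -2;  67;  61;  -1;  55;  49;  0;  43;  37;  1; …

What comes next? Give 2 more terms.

31, 25

Reading positions in blocks of 3 reveals the pattern ABB — 2 tracks woven together.
Subsequence A = -3, -2, -1, 0, 1: adding 1 each time.
Subsequence B = 79, 73, 67, 61, 55, 49, 43, 37: subtracting 6 each time.
The 14th slot belongs to subsequence B; its 9th term is 31.
Position 15 → subsequence B, term 10 = 25.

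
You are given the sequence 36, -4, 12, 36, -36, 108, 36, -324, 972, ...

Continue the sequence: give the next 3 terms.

Reading positions in blocks of 3 reveals the pattern ABB — 2 tracks woven together.
Track A: 36, 36, 36. Constant 36.
Track B: -4, 12, -36, 108, -324, 972. Geometric with ratio -3.
Term 10 comes from track A (its 4th entry): 36.
Position 11 → track B, term 7 = -2916.
Position 12 falls in track B as its term 8, giving 8748.

36, -2916, 8748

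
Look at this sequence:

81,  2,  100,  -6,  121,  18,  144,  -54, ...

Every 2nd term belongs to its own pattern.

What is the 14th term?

The terms cycle through 2 interleaved subsequences.
Track A = 81, 100, 121, 144: perfect squares starting at 9².
Track B = 2, -6, 18, -54: multiplying by -3 each time.
The 14th slot belongs to track B; its 7th term is 1458.

1458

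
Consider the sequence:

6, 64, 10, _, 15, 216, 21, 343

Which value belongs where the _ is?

Positions 1, 3, 5, … form one subsequence and positions 2, 4, 6, … form another.
Subsequence A: 6, 10, 15, 21 — triangular numbers starting at T_3.
Subsequence B: 64, ?, 216, 343 — the cubes 4³, 5³, 6³, ….
Subsequence B's pattern makes the blank 125.

125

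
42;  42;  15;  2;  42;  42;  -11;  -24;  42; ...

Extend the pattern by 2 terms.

42, -37

Reading positions in blocks of 4 reveals the pattern AABB — 2 tracks woven together.
Track A: 42, 42, 42, 42, 42 — constant 42.
Track B: 15, 2, -11, -24 — linear: a_n = 28 − 13·n.
The 10th slot belongs to track A; its 6th term is 42.
Position 11 falls in track B as its term 5, giving -37.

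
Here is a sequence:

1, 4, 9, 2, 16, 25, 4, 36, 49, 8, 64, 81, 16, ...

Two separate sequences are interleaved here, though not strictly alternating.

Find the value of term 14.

100

Positions follow the repeating pattern ABB; grouping by letter gives 2 tracks.
Stream A = 1, 2, 4, 8, 16: successive powers of 2.
Stream B = 4, 9, 16, 25, 36, 49, 64, 81: the squares 2², 3², 4², ….
Term 14 comes from stream B (its 9th entry): 100.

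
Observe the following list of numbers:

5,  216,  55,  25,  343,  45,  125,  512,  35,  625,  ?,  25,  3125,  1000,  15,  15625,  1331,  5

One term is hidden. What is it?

Taking every 3rd term gives 3 separate tracks.
Stream A: 5, 25, 125, 625, 3125, 15625. Powers of 5.
Stream B: 216, 343, 512, ?, 1000, 1331. The cubes 6³, 7³, 8³, ….
Stream C: 55, 45, 35, 25, 15, 5. Arithmetic, step −10.
Stream B's pattern makes the blank 729.

729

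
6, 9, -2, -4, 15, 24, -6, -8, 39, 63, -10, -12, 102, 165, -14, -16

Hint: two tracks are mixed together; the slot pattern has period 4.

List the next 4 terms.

The slot pattern repeats as AABB (period 4), so there are 2 interleaved tracks.
Subsequence A: 6, 9, 15, 24, 39, 63, 102, 165 (Fibonacci-style (each term is the sum of the two before it)).
Subsequence B: -2, -4, -6, -8, -10, -12, -14, -16 (subtracting 2 each time).
Position 17 → subsequence A, term 9 = 267.
The 18th slot belongs to subsequence A; its 10th term is 432.
The 19th slot belongs to subsequence B; its 9th term is -18.
Position 20 → subsequence B, term 10 = -20.

267, 432, -18, -20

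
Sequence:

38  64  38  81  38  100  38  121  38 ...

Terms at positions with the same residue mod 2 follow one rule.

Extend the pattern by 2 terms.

144, 38

Split by position mod 2 into 2 tracks.
Stream A = 38, 38, 38, 38, 38: constant 38.
Stream B = 64, 81, 100, 121: consecutive squares n² from n = 8.
Position 10 → stream B, term 5 = 144.
The 11th slot belongs to stream A; its 6th term is 38.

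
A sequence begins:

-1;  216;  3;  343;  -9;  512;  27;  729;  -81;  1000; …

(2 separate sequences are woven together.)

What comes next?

Split by position mod 2 into 2 tracks.
Stream A: -1, 3, -9, 27, -81 (geometric with ratio -3).
Stream B: 216, 343, 512, 729, 1000 (perfect cubes starting at 6³).
Position 11 → stream A, term 6 = 243.

243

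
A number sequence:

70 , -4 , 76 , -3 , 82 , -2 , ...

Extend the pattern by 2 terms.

88, -1

Odd-indexed and even-indexed terms follow separate rules.
Stream A: 70, 76, 82 (linear: a_n = 64 + 6·n).
Stream B: -4, -3, -2 (arithmetic, step +1).
Term 7 comes from stream A (its 4th entry): 88.
The 8th slot belongs to stream B; its 4th term is -1.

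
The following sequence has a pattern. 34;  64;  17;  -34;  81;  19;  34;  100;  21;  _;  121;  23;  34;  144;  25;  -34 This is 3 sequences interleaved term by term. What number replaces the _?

-34

Split by position mod 3 into 3 tracks.
Subsequence A is 34, -34, 34, ?, 34, -34, which is the oscillation 34·(−1)^(n+1).
Subsequence B is 64, 81, 100, 121, 144, which is the squares 8², 9², 10², ….
Subsequence C is 17, 19, 21, 23, 25, which is adding 2 each time.
Filling subsequence A at index 4 by its rule yields -34.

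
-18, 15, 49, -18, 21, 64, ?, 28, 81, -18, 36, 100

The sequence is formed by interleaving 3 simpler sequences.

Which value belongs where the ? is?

Taking every 3rd term gives 3 separate tracks.
Subsequence A: -18, -18, ?, -18 — always -18.
Subsequence B: 15, 21, 28, 36 — triangular numbers n(n+1)/2 for n = 5, 6, ….
Subsequence C: 49, 64, 81, 100 — perfect squares starting at 7².
So the missing entry in subsequence A is -18.

-18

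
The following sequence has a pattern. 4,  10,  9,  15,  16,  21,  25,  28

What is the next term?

Taking every 2nd term gives 2 separate tracks.
Track A: 4, 9, 16, 25 — the squares 2², 3², 4², ….
Track B: 10, 15, 21, 28 — triangular numbers starting at T_4.
The 9th slot belongs to track A; its 5th term is 36.

36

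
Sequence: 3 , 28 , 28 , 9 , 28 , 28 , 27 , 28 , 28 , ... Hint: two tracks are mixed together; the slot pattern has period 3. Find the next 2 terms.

81, 28

Reading positions in blocks of 3 reveals the pattern ABB — 2 tracks woven together.
Subsequence A: 3, 9, 27. Successive powers of 3.
Subsequence B: 28, 28, 28, 28, 28, 28. Always 28.
The 10th slot belongs to subsequence A; its 4th term is 81.
Position 11 → subsequence B, term 7 = 28.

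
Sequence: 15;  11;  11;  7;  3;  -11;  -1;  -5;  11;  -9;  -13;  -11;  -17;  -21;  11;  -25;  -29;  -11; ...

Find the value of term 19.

-33

Reading positions in blocks of 3 reveals the pattern AAB — 2 tracks woven together.
Subsequence A = 15, 11, 7, 3, -1, -5, -9, -13, -17, -21, -25, -29: linear: a_n = 19 − 4·n.
Subsequence B = 11, -11, 11, -11, 11, -11: the oscillation 11·(−1)^(n+1).
The 19th slot belongs to subsequence A; its 13th term is -33.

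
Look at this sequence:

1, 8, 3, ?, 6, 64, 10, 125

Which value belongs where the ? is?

27

Positions 1, 3, 5, … form one subsequence and positions 2, 4, 6, … form another.
Track A is 1, 3, 6, 10, which is triangular numbers n(n+1)/2 for n = 1, 2, ….
Track B is 8, ?, 64, 125, which is consecutive cubes n³ from n = 2.
So the missing entry in track B is 27.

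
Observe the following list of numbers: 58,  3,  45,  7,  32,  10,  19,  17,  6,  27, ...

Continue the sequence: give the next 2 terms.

Positions 1, 3, 5, … form one subsequence and positions 2, 4, 6, … form another.
Stream A = 58, 45, 32, 19, 6: arithmetic with common difference −13.
Stream B = 3, 7, 10, 17, 27: each term equals the sum of the previous two.
Position 11 → stream A, term 6 = -7.
Position 12 falls in stream B as its term 6, giving 44.

-7, 44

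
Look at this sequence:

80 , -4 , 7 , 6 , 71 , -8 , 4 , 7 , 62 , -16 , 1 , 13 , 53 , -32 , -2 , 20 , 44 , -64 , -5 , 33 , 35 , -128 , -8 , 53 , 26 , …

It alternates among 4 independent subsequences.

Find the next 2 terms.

Split by position mod 4: positions 1, 5, 9, … form one track, and each other residue class forms its own.
Subsequence A: 80, 71, 62, 53, 44, 35, 26 (linear: a_n = 89 − 9·n).
Subsequence B: -4, -8, -16, -32, -64, -128 (geometric, ×2 each step).
Subsequence C: 7, 4, 1, -2, -5, -8 (arithmetic, step −3).
Subsequence D: 6, 7, 13, 20, 33, 53 (a Fibonacci-like recurrence a_n = a_{n-1} + a_{n-2}).
The 26th slot belongs to subsequence B; its 7th term is -256.
Position 27 falls in subsequence C as its term 7, giving -11.

-256, -11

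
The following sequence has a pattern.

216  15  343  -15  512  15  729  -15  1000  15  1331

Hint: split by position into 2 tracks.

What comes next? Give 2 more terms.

Odd-indexed and even-indexed terms follow separate rules.
Track A: 216, 343, 512, 729, 1000, 1331. Consecutive cubes n³ from n = 6.
Track B: 15, -15, 15, -15, 15. Oscillating between 15 and -15.
Term 12 comes from track B (its 6th entry): -15.
The 13th slot belongs to track A; its 7th term is 1728.

-15, 1728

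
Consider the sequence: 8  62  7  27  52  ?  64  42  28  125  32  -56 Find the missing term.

-14

Split by position mod 3: positions 1, 4, 7, … form one track, and each other residue class forms its own.
Track A: 8, 27, 64, 125 (perfect cubes starting at 2³).
Track B: 62, 52, 42, 32 (linear: a_n = 72 − 10·n).
Track C: 7, ?, 28, -56 (geometric, ×-2 each step).
So the missing entry in track C is -14.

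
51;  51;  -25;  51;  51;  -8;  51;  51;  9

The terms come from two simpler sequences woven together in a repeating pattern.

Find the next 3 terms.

51, 51, 26

The slot pattern repeats as AAB (period 3), so there are 2 interleaved tracks.
Track A: 51, 51, 51, 51, 51, 51 — always 51.
Track B: -25, -8, 9 — arithmetic, step +17.
Term 10 comes from track A (its 7th entry): 51.
Term 11 comes from track A (its 8th entry): 51.
Position 12 → track B, term 4 = 26.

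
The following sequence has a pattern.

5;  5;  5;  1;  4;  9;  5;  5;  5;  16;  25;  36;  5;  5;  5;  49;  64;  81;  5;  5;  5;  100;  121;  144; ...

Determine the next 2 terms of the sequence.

The slot pattern repeats as AAABBB (period 6), so there are 2 interleaved tracks.
Stream A is 5, 5, 5, 5, 5, 5, 5, 5, 5, 5, 5, 5, which is always 5.
Stream B is 1, 4, 9, 16, 25, 36, 49, 64, 81, 100, 121, 144, which is consecutive squares n² from n = 1.
The 25th slot belongs to stream A; its 13th term is 5.
Position 26 falls in stream A as its term 14, giving 5.

5, 5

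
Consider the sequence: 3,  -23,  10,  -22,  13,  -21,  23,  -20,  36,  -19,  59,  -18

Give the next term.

95

Odd-indexed and even-indexed terms follow separate rules.
Track A: 3, 10, 13, 23, 36, 59 (a Fibonacci-like recurrence a_n = a_{n-1} + a_{n-2}).
Track B: -23, -22, -21, -20, -19, -18 (adding 1 each time).
The 13th slot belongs to track A; its 7th term is 95.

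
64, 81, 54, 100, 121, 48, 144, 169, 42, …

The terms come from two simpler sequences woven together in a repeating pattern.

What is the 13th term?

256

Reading positions in blocks of 3 reveals the pattern AAB — 2 tracks woven together.
Track A: 64, 81, 100, 121, 144, 169. Perfect squares starting at 8².
Track B: 54, 48, 42. Subtracting 6 each time.
Position 13 → track A, term 9 = 256.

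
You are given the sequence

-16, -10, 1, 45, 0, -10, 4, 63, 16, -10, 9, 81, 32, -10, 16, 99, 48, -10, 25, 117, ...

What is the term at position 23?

36

Read the sequence 4 terms at a time; column i is its own pattern.
Track A: -16, 0, 16, 32, 48. Arithmetic, step +16.
Track B: -10, -10, -10, -10, -10. Constant -10.
Track C: 1, 4, 9, 16, 25. The squares 1², 2², 3², ….
Track D: 45, 63, 81, 99, 117. Arithmetic, step +18.
The 23rd slot belongs to track C; its 6th term is 36.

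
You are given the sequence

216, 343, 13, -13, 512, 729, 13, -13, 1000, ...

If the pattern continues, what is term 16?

-13

Reading positions in blocks of 4 reveals the pattern AABB — 2 tracks woven together.
Stream A: 216, 343, 512, 729, 1000 — the cubes 6³, 7³, 8³, ….
Stream B: 13, -13, 13, -13 — alternating ±13.
Position 16 falls in stream B as its term 8, giving -13.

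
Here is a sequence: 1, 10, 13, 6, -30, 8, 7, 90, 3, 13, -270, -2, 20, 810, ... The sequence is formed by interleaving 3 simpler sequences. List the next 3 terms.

Taking every 3rd term gives 3 separate tracks.
Stream A: 1, 6, 7, 13, 20. Fibonacci-style (each term is the sum of the two before it).
Stream B: 10, -30, 90, -270, 810. Geometric with ratio -3.
Stream C: 13, 8, 3, -2. Subtracting 5 each time.
Position 15 falls in stream C as its term 5, giving -7.
Position 16 falls in stream A as its term 6, giving 33.
Term 17 comes from stream B (its 6th entry): -2430.

-7, 33, -2430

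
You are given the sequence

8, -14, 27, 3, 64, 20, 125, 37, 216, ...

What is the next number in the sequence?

54

Split by position mod 2 into 2 tracks.
Track A: 8, 27, 64, 125, 216 — consecutive cubes n³ from n = 2.
Track B: -14, 3, 20, 37 — arithmetic with common difference +17.
Term 10 comes from track B (its 5th entry): 54.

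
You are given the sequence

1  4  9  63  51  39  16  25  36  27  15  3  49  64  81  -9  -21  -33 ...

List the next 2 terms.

100, 121

The slot pattern repeats as AAABBB (period 6), so there are 2 interleaved tracks.
Subsequence A = 1, 4, 9, 16, 25, 36, 49, 64, 81: the squares 1², 2², 3², ….
Subsequence B = 63, 51, 39, 27, 15, 3, -9, -21, -33: subtracting 12 each time.
Position 19 falls in subsequence A as its term 10, giving 100.
The 20th slot belongs to subsequence A; its 11th term is 121.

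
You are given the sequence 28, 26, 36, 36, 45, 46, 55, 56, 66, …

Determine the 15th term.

Odd-indexed and even-indexed terms follow separate rules.
Track A: 28, 36, 45, 55, 66. The triangular numbers T_7, T_8, ….
Track B: 26, 36, 46, 56. Linear: a_n = 16 + 10·n.
Position 15 → track A, term 8 = 105.

105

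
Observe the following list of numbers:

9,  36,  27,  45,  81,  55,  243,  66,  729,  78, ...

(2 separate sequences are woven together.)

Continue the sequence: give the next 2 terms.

Split by position mod 2 into 2 tracks.
Track A: 9, 27, 81, 243, 729 (powers 3^2, 3^3, 3^4, …).
Track B: 36, 45, 55, 66, 78 (the triangular numbers T_8, T_9, …).
Position 11 falls in track A as its term 6, giving 2187.
Term 12 comes from track B (its 6th entry): 91.

2187, 91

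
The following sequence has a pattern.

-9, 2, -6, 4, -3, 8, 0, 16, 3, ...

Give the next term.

Taking every 2nd term gives 2 separate tracks.
Stream A = -9, -6, -3, 0, 3: arithmetic, step +3.
Stream B = 2, 4, 8, 16: successive powers of 2.
Position 10 falls in stream B as its term 5, giving 32.

32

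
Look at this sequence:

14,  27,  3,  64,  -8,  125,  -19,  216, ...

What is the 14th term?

Split by position mod 2 into 2 tracks.
Subsequence A = 14, 3, -8, -19: linear: a_n = 25 − 11·n.
Subsequence B = 27, 64, 125, 216: perfect cubes starting at 3³.
The 14th slot belongs to subsequence B; its 7th term is 729.

729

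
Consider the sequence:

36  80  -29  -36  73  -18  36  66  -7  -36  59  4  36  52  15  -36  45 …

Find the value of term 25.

36

Read the sequence 3 terms at a time; column i is its own pattern.
Subsequence A = 36, -36, 36, -36, 36, -36: the oscillation 36·(−1)^(n+1).
Subsequence B = 80, 73, 66, 59, 52, 45: arithmetic with common difference −7.
Subsequence C = -29, -18, -7, 4, 15: adding 11 each time.
The 25th slot belongs to subsequence A; its 9th term is 36.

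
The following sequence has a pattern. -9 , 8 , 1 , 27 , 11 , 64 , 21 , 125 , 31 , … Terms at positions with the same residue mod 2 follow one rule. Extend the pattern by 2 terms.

Taking every 2nd term gives 2 separate tracks.
Stream A = -9, 1, 11, 21, 31: arithmetic with common difference +10.
Stream B = 8, 27, 64, 125: consecutive cubes n³ from n = 2.
Position 10 falls in stream B as its term 5, giving 216.
The 11th slot belongs to stream A; its 6th term is 41.

216, 41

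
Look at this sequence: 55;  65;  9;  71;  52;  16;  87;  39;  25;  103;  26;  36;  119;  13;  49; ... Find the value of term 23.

-26

Read the sequence 3 terms at a time; column i is its own pattern.
Track A is 55, 71, 87, 103, 119, which is adding 16 each time.
Track B is 65, 52, 39, 26, 13, which is linear: a_n = 78 − 13·n.
Track C is 9, 16, 25, 36, 49, which is perfect squares starting at 3².
The 23rd slot belongs to track B; its 8th term is -26.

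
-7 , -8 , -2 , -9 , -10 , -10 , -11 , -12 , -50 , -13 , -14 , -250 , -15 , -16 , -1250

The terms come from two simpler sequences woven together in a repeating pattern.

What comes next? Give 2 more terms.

-17, -18

Reading positions in blocks of 3 reveals the pattern AAB — 2 tracks woven together.
Stream A: -7, -8, -9, -10, -11, -12, -13, -14, -15, -16 — arithmetic with common difference −1.
Stream B: -2, -10, -50, -250, -1250 — multiplying by 5 each time.
The 16th slot belongs to stream A; its 11th term is -17.
Position 17 → stream A, term 12 = -18.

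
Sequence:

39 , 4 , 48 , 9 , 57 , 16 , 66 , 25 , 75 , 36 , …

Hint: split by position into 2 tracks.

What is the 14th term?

The terms cycle through 2 interleaved subsequences.
Subsequence A = 39, 48, 57, 66, 75: adding 9 each time.
Subsequence B = 4, 9, 16, 25, 36: perfect squares starting at 2².
Position 14 → subsequence B, term 7 = 64.

64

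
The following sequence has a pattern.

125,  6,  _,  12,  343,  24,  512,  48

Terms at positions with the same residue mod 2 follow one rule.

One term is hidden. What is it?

216

Odd-indexed and even-indexed terms follow separate rules.
Track A: 125, ?, 343, 512. Consecutive cubes n³ from n = 5.
Track B: 6, 12, 24, 48. Multiplying by 2 each time.
The gap is track A's term 2; the rule gives 216.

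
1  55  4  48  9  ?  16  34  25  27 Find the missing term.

41

Odd-indexed and even-indexed terms follow separate rules.
Track A: 1, 4, 9, 16, 25. The squares 1², 2², 3², ….
Track B: 55, 48, ?, 34, 27. Linear: a_n = 62 − 7·n.
Track B's pattern makes the blank 41.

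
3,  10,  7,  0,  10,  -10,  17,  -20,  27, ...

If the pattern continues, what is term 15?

Split by position mod 2 into 2 tracks.
Subsequence A is 3, 7, 10, 17, 27, which is each term equals the sum of the previous two.
Subsequence B is 10, 0, -10, -20, which is linear: a_n = 20 − 10·n.
Position 15 → subsequence A, term 8 = 115.

115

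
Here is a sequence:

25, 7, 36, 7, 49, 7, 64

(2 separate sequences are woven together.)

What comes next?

Odd-indexed and even-indexed terms follow separate rules.
Track A is 25, 36, 49, 64, which is perfect squares starting at 5².
Track B is 7, 7, 7, which is the constant sequence 7.
Term 8 comes from track B (its 4th entry): 7.

7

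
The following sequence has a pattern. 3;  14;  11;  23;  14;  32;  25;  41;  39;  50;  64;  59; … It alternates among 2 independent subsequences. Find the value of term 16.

77

The terms cycle through 2 interleaved subsequences.
Subsequence A is 3, 11, 14, 25, 39, 64, which is Fibonacci-style (each term is the sum of the two before it).
Subsequence B is 14, 23, 32, 41, 50, 59, which is linear: a_n = 5 + 9·n.
The 16th slot belongs to subsequence B; its 8th term is 77.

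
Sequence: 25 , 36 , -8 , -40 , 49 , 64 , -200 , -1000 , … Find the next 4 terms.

The slot pattern repeats as AABB (period 4), so there are 2 interleaved tracks.
Subsequence A: 25, 36, 49, 64 (consecutive squares n² from n = 5).
Subsequence B: -8, -40, -200, -1000 (geometric with ratio 5).
Position 9 → subsequence A, term 5 = 81.
Position 10 → subsequence A, term 6 = 100.
Position 11 → subsequence B, term 5 = -5000.
The 12th slot belongs to subsequence B; its 6th term is -25000.

81, 100, -5000, -25000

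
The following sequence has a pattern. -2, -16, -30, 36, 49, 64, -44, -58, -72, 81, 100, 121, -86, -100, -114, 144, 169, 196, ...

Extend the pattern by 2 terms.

-128, -142

Reading positions in blocks of 6 reveals the pattern AAABBB — 2 tracks woven together.
Subsequence A: -2, -16, -30, -44, -58, -72, -86, -100, -114 — subtracting 14 each time.
Subsequence B: 36, 49, 64, 81, 100, 121, 144, 169, 196 — perfect squares starting at 6².
Position 19 → subsequence A, term 10 = -128.
Position 20 falls in subsequence A as its term 11, giving -142.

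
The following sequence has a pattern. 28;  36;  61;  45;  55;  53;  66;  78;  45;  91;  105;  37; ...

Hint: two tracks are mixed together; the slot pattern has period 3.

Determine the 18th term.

21

The slot pattern repeats as AAB (period 3), so there are 2 interleaved tracks.
Track A: 28, 36, 45, 55, 66, 78, 91, 105 — triangular numbers starting at T_7.
Track B: 61, 53, 45, 37 — subtracting 8 each time.
The 18th slot belongs to track B; its 6th term is 21.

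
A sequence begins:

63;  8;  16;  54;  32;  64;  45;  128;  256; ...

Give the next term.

36

Reading positions in blocks of 3 reveals the pattern ABB — 2 tracks woven together.
Track A: 63, 54, 45 — subtracting 9 each time.
Track B: 8, 16, 32, 64, 128, 256 — powers of 2.
Position 10 → track A, term 4 = 36.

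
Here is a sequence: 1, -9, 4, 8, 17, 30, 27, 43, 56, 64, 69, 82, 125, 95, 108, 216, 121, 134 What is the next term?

343

Positions follow the repeating pattern ABB; grouping by letter gives 2 tracks.
Track A = 1, 8, 27, 64, 125, 216: consecutive cubes n³ from n = 1.
Track B = -9, 4, 17, 30, 43, 56, 69, 82, 95, 108, 121, 134: arithmetic with common difference +13.
Position 19 → track A, term 7 = 343.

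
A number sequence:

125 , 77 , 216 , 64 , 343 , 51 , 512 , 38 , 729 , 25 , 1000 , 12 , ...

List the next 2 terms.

1331, -1

Odd-indexed and even-indexed terms follow separate rules.
Track A: 125, 216, 343, 512, 729, 1000. The cubes 5³, 6³, 7³, ….
Track B: 77, 64, 51, 38, 25, 12. Linear: a_n = 90 − 13·n.
Position 13 → track A, term 7 = 1331.
The 14th slot belongs to track B; its 7th term is -1.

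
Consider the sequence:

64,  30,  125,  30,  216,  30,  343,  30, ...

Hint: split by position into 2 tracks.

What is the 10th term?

30

The terms cycle through 2 interleaved subsequences.
Stream A = 64, 125, 216, 343: perfect cubes starting at 4³.
Stream B = 30, 30, 30, 30: always 30.
Term 10 comes from stream B (its 5th entry): 30.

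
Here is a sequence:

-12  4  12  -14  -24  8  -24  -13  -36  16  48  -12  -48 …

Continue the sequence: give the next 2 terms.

32, -96

Taking every 4th term gives 4 separate tracks.
Subsequence A is -12, -24, -36, -48, which is arithmetic, step −12.
Subsequence B is 4, 8, 16, which is successive powers of 2.
Subsequence C is 12, -24, 48, which is geometric, ×-2 each step.
Subsequence D is -14, -13, -12, which is adding 1 each time.
Position 14 falls in subsequence B as its term 4, giving 32.
Term 15 comes from subsequence C (its 4th entry): -96.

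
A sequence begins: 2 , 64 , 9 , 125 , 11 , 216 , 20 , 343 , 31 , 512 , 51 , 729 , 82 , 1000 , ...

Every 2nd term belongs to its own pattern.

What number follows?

133

Odd-indexed and even-indexed terms follow separate rules.
Track A: 2, 9, 11, 20, 31, 51, 82. A Fibonacci-like recurrence a_n = a_{n-1} + a_{n-2}.
Track B: 64, 125, 216, 343, 512, 729, 1000. The cubes 4³, 5³, 6³, ….
Position 15 falls in track A as its term 8, giving 133.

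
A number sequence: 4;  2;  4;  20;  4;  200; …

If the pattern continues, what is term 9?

4

Positions 1, 3, 5, … form one subsequence and positions 2, 4, 6, … form another.
Track A: 4, 4, 4 — the constant sequence 4.
Track B: 2, 20, 200 — a geometric progression (common ratio 10).
Position 9 falls in track A as its term 5, giving 4.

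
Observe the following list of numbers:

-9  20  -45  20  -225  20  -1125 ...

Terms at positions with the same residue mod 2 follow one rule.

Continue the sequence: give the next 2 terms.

20, -5625

Taking every 2nd term gives 2 separate tracks.
Track A = -9, -45, -225, -1125: geometric, ×5 each step.
Track B = 20, 20, 20: the constant sequence 20.
Position 8 → track B, term 4 = 20.
Term 9 comes from track A (its 5th entry): -5625.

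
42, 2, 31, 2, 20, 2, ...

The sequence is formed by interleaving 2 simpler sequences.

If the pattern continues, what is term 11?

-13

Odd-indexed and even-indexed terms follow separate rules.
Subsequence A: 42, 31, 20 — arithmetic with common difference −11.
Subsequence B: 2, 2, 2 — always 2.
The 11th slot belongs to subsequence A; its 6th term is -13.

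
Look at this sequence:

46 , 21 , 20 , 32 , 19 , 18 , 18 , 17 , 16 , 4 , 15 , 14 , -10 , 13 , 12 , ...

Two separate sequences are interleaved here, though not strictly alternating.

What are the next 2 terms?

-24, 11

Positions follow the repeating pattern ABB; grouping by letter gives 2 tracks.
Stream A is 46, 32, 18, 4, -10, which is subtracting 14 each time.
Stream B is 21, 20, 19, 18, 17, 16, 15, 14, 13, 12, which is subtracting 1 each time.
Position 16 falls in stream A as its term 6, giving -24.
Term 17 comes from stream B (its 11th entry): 11.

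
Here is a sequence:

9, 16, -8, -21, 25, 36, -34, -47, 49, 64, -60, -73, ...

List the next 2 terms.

81, 100

Positions follow the repeating pattern AABB; grouping by letter gives 2 tracks.
Stream A: 9, 16, 25, 36, 49, 64 — consecutive squares n² from n = 3.
Stream B: -8, -21, -34, -47, -60, -73 — linear: a_n = 5 − 13·n.
The 13th slot belongs to stream A; its 7th term is 81.
Term 14 comes from stream A (its 8th entry): 100.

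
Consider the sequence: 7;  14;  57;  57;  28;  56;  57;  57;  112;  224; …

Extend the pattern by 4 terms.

Positions follow the repeating pattern AABB; grouping by letter gives 2 tracks.
Track A: 7, 14, 28, 56, 112, 224 (a geometric progression (common ratio 2)).
Track B: 57, 57, 57, 57 (always 57).
Position 11 falls in track B as its term 5, giving 57.
The 12th slot belongs to track B; its 6th term is 57.
The 13th slot belongs to track A; its 7th term is 448.
The 14th slot belongs to track A; its 8th term is 896.

57, 57, 448, 896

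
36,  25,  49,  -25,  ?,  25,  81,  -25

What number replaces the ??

64

Odd-indexed and even-indexed terms follow separate rules.
Track A = 36, 49, ?, 81: the squares 6², 7², 8², ….
Track B = 25, -25, 25, -25: oscillating between 25 and -25.
So the missing entry in track A is 64.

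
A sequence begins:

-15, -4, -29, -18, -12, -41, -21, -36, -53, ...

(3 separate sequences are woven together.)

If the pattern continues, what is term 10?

-24

Split by position mod 3: positions 1, 4, 7, … form one track, and each other residue class forms its own.
Track A: -15, -18, -21. Linear: a_n = -12 − 3·n.
Track B: -4, -12, -36. Geometric with ratio 3.
Track C: -29, -41, -53. Subtracting 12 each time.
Term 10 comes from track A (its 4th entry): -24.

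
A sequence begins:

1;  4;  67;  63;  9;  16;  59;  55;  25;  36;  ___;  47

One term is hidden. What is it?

Reading positions in blocks of 4 reveals the pattern AABB — 2 tracks woven together.
Stream A is 1, 4, 9, 16, 25, 36, which is perfect squares starting at 1².
Stream B is 67, 63, 59, 55, ?, 47, which is arithmetic with common difference −4.
The gap is stream B's term 5; the rule gives 51.

51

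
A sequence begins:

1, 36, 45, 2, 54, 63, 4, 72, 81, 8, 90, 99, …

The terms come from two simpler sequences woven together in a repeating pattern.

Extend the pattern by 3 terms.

16, 108, 117

Reading positions in blocks of 3 reveals the pattern ABB — 2 tracks woven together.
Track A = 1, 2, 4, 8: powers of 2.
Track B = 36, 45, 54, 63, 72, 81, 90, 99: linear: a_n = 27 + 9·n.
Term 13 comes from track A (its 5th entry): 16.
Position 14 → track B, term 9 = 108.
Term 15 comes from track B (its 10th entry): 117.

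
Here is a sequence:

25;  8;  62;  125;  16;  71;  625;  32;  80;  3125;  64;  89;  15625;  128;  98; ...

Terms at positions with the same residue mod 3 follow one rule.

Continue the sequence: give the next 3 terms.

78125, 256, 107

Split by position mod 3 into 3 tracks.
Track A is 25, 125, 625, 3125, 15625, which is successive powers of 5.
Track B is 8, 16, 32, 64, 128, which is a geometric progression (common ratio 2).
Track C is 62, 71, 80, 89, 98, which is adding 9 each time.
Term 16 comes from track A (its 6th entry): 78125.
The 17th slot belongs to track B; its 6th term is 256.
Position 18 → track C, term 6 = 107.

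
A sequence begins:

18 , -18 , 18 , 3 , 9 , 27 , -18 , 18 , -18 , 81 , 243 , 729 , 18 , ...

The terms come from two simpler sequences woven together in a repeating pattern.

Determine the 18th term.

19683

Reading positions in blocks of 6 reveals the pattern AAABBB — 2 tracks woven together.
Stream A = 18, -18, 18, -18, 18, -18, 18: oscillating between 18 and -18.
Stream B = 3, 9, 27, 81, 243, 729: successive powers of 3.
Position 18 falls in stream B as its term 9, giving 19683.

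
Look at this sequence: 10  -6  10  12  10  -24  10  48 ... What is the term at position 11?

10

Split by position mod 2 into 2 tracks.
Stream A: 10, 10, 10, 10 (constant 10).
Stream B: -6, 12, -24, 48 (a geometric progression (common ratio -2)).
The 11th slot belongs to stream A; its 6th term is 10.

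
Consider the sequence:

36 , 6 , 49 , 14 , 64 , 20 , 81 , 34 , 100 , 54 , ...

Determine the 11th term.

The terms cycle through 2 interleaved subsequences.
Subsequence A: 36, 49, 64, 81, 100. Perfect squares starting at 6².
Subsequence B: 6, 14, 20, 34, 54. A Fibonacci-like recurrence a_n = a_{n-1} + a_{n-2}.
Position 11 → subsequence A, term 6 = 121.

121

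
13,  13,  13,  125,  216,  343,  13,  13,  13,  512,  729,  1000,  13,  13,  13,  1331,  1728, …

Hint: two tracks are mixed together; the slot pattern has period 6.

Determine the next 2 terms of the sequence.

Reading positions in blocks of 6 reveals the pattern AAABBB — 2 tracks woven together.
Track A: 13, 13, 13, 13, 13, 13, 13, 13, 13. The constant sequence 13.
Track B: 125, 216, 343, 512, 729, 1000, 1331, 1728. The cubes 5³, 6³, 7³, ….
Position 18 falls in track B as its term 9, giving 2197.
Position 19 falls in track A as its term 10, giving 13.

2197, 13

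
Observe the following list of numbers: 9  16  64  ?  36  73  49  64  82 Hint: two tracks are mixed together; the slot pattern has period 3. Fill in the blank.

Reading positions in blocks of 3 reveals the pattern AAB — 2 tracks woven together.
Track A: 9, 16, ?, 36, 49, 64 (consecutive squares n² from n = 3).
Track B: 64, 73, 82 (linear: a_n = 55 + 9·n).
The gap is track A's term 3; the rule gives 25.

25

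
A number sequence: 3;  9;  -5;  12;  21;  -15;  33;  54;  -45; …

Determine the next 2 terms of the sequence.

87, 141

The slot pattern repeats as AAB (period 3), so there are 2 interleaved tracks.
Track A = 3, 9, 12, 21, 33, 54: a Fibonacci-like recurrence a_n = a_{n-1} + a_{n-2}.
Track B = -5, -15, -45: geometric with ratio 3.
The 10th slot belongs to track A; its 7th term is 87.
Term 11 comes from track A (its 8th entry): 141.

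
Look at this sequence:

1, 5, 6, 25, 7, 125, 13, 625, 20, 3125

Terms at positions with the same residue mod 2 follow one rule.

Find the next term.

33

Odd-indexed and even-indexed terms follow separate rules.
Subsequence A: 1, 6, 7, 13, 20 — Fibonacci-style (each term is the sum of the two before it).
Subsequence B: 5, 25, 125, 625, 3125 — successive powers of 5.
The 11th slot belongs to subsequence A; its 6th term is 33.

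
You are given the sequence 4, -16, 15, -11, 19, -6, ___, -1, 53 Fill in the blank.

The terms cycle through 2 interleaved subsequences.
Track A is 4, 15, 19, ?, 53, which is a Fibonacci-like recurrence a_n = a_{n-1} + a_{n-2}.
Track B is -16, -11, -6, -1, which is arithmetic, step +5.
So the missing entry in track A is 34.

34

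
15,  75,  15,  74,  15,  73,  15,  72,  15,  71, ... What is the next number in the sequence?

Taking every 2nd term gives 2 separate tracks.
Track A: 15, 15, 15, 15, 15. Constant 15.
Track B: 75, 74, 73, 72, 71. Arithmetic with common difference −1.
Term 11 comes from track A (its 6th entry): 15.

15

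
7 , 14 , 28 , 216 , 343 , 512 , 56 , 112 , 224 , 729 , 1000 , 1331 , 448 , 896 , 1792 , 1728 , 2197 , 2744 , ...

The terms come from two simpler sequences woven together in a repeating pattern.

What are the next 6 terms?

The slot pattern repeats as AAABBB (period 6), so there are 2 interleaved tracks.
Track A = 7, 14, 28, 56, 112, 224, 448, 896, 1792: geometric with ratio 2.
Track B = 216, 343, 512, 729, 1000, 1331, 1728, 2197, 2744: consecutive cubes n³ from n = 6.
The 19th slot belongs to track A; its 10th term is 3584.
Position 20 falls in track A as its term 11, giving 7168.
The 21st slot belongs to track A; its 12th term is 14336.
Position 22 falls in track B as its term 10, giving 3375.
Position 23 falls in track B as its term 11, giving 4096.
The 24th slot belongs to track B; its 12th term is 4913.

3584, 7168, 14336, 3375, 4096, 4913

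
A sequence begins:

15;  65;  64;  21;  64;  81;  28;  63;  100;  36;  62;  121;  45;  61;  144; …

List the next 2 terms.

Split by position mod 3: positions 1, 4, 7, … form one track, and each other residue class forms its own.
Subsequence A: 15, 21, 28, 36, 45 (the triangular numbers T_5, T_6, …).
Subsequence B: 65, 64, 63, 62, 61 (subtracting 1 each time).
Subsequence C: 64, 81, 100, 121, 144 (the squares 8², 9², 10², …).
Position 16 falls in subsequence A as its term 6, giving 55.
Position 17 → subsequence B, term 6 = 60.

55, 60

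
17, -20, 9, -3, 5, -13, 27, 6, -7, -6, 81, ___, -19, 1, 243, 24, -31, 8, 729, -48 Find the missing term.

-12

The terms cycle through 4 interleaved subsequences.
Subsequence A is 17, 5, -7, -19, -31, which is subtracting 12 each time.
Subsequence B is -20, -13, -6, 1, 8, which is linear: a_n = -27 + 7·n.
Subsequence C is 9, 27, 81, 243, 729, which is powers 3^2, 3^3, 3^4, ….
Subsequence D is -3, 6, ?, 24, -48, which is multiplying by -2 each time.
So the missing entry in subsequence D is -12.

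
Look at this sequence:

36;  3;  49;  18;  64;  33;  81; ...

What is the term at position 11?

Positions 1, 3, 5, … form one subsequence and positions 2, 4, 6, … form another.
Track A = 36, 49, 64, 81: consecutive squares n² from n = 6.
Track B = 3, 18, 33: adding 15 each time.
Term 11 comes from track A (its 6th entry): 121.

121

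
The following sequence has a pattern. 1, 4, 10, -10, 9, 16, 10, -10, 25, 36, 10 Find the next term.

Positions follow the repeating pattern AABB; grouping by letter gives 2 tracks.
Track A is 1, 4, 9, 16, 25, 36, which is perfect squares starting at 1².
Track B is 10, -10, 10, -10, 10, which is oscillating between 10 and -10.
Position 12 falls in track B as its term 6, giving -10.

-10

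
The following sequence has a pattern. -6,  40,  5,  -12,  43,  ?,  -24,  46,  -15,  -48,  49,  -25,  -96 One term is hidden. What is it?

-5

Taking every 3rd term gives 3 separate tracks.
Track A is -6, -12, -24, -48, -96, which is geometric, ×2 each step.
Track B is 40, 43, 46, 49, which is arithmetic with common difference +3.
Track C is 5, ?, -15, -25, which is linear: a_n = 15 − 10·n.
Track C's pattern makes the blank -5.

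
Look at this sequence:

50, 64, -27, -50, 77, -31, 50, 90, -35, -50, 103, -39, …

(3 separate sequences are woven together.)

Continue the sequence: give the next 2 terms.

Split by position mod 3 into 3 tracks.
Stream A: 50, -50, 50, -50 — the oscillation 50·(−1)^(n+1).
Stream B: 64, 77, 90, 103 — arithmetic, step +13.
Stream C: -27, -31, -35, -39 — arithmetic, step −4.
Term 13 comes from stream A (its 5th entry): 50.
The 14th slot belongs to stream B; its 5th term is 116.

50, 116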